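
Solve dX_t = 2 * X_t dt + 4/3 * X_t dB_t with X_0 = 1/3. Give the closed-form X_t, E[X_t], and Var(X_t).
X_t = 1/3 * exp((10/9) t + (4/3) B_t); E[X_t] = exp(2*t)/3; Var(X_t) = (exp(16*t/9) - 1)*exp(4*t)/9

For GBM dX = mu X dt + sigma X dB with X_0 = x_0, apply Itô to Y = log X: dY = (mu - sigma^2/2) dt + sigma dB, so Y_t = log(x_0) + (mu - sigma^2/2) t + sigma B_t and hence X_t = x_0 * exp((mu - sigma^2/2) t + sigma B_t).
With mu = 2, sigma = 4/3, x_0 = 1/3, this gives:
  X_t = 1/3 * exp((10/9) * t + (4/3) * B_t).
Since sigma*B_t ~ Normal(0, sigma^2 t), E[exp(sigma*B_t)] = exp(sigma^2 t / 2); so E[X_t] = x_0 * exp((mu - sigma^2/2) t) * exp(sigma^2 t / 2) = x_0 * exp(mu t) = exp(2*t)/3.
Var(X_t) = E[X_t^2] - (E[X_t])^2 = x_0^2 * exp(2 mu t) * (exp(sigma^2 t) - 1) = (exp(16*t/9) - 1)*exp(4*t)/9.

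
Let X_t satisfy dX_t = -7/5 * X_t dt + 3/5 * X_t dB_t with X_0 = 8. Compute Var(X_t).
Var(X_t) = (64*exp(9*t/25) - 64)*exp(-14*t/5)

For GBM dX = mu X dt + sigma X dB with X_0 = x_0, apply Itô to Y = log X: dY = (mu - sigma^2/2) dt + sigma dB, so Y_t = log(x_0) + (mu - sigma^2/2) t + sigma B_t and hence X_t = x_0 * exp((mu - sigma^2/2) t + sigma B_t).
With mu = -7/5, sigma = 3/5, x_0 = 8, this gives:
  X_t = 8 * exp((-79/50) * t + (3/5) * B_t).
Since sigma*B_t ~ Normal(0, sigma^2 t), E[exp(sigma*B_t)] = exp(sigma^2 t / 2); so E[X_t] = x_0 * exp((mu - sigma^2/2) t) * exp(sigma^2 t / 2) = x_0 * exp(mu t) = 8*exp(-7*t/5).
Var(X_t) = E[X_t^2] - (E[X_t])^2 = x_0^2 * exp(2 mu t) * (exp(sigma^2 t) - 1) = (64*exp(9*t/25) - 64)*exp(-14*t/5).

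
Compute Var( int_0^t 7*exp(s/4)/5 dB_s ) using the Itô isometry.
Var = 98*exp(t/2)/25 - 98/25

The Itô integral of a deterministic integrand f(s) has mean 0 because each increment f(s) * (B_{s+ds} - B_s) has mean 0. By the Itô isometry:
  Var( int_0^t f(s) dB_s ) = E[ (int_0^t f(s) dB_s)^2 ] = int_0^t f(s)^2 ds.
Here f(s) = 7*exp(s/4)/5, so f(s)^2 = 49*exp(s/2)/25. Integrate:
  int_0^t (49*exp(s/2)/25) ds = 98*exp(t/2)/25 - 98/25.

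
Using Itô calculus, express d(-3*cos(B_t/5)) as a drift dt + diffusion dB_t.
d(-3*cos(B_t/5)) = (3*cos(B_t/5)/50) dt + (3*sin(B_t/5)/5) dB_t

Itô's formula for f(B_t) gives d f(B_t) = f'(B_t) dB_t + (1/2) f''(B_t) dt. Compute derivatives of f(x) = -3*cos(x/5):
  f'(x)  = 3*sin(x/5)/5
  f''(x) = 3*cos(x/5)/25
Substitute x = B_t and multiply the f'' term by 1/2:
  drift     = (1/2) * (3*cos(x/5)/25) evaluated at B_t = 3*cos(B_t/5)/50
  diffusion = (3*sin(x/5)/5) evaluated at B_t = 3*sin(B_t/5)/5
Therefore d(-3*cos(B_t/5)) = (3*cos(B_t/5)/50) dt + (3*sin(B_t/5)/5) dB_t.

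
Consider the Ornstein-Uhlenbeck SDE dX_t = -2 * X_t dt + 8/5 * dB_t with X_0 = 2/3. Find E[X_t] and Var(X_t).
E[X_t] = 2*exp(-2*t)/3; Var(X_t) = 16/25 - 16*exp(-4*t)/25

The OU SDE dX = -theta X dt + sigma dB admits the integrating factor exp(theta t): d(exp(theta t) X_t) = sigma exp(theta t) dB_t. Integrating from 0 to t:
  X_t = x_0 * exp(-theta t) + sigma * int_0^t exp(-theta (t-s)) dB_s.
The Itô integral has mean 0 and (by the Itô isometry) variance sigma^2 * int_0^t exp(-2 theta (t - s)) ds = sigma^2 * (1 - exp(-2 theta t)) / (2 theta).
With theta = 2, sigma = 8/5, x_0 = 2/3:
  E[X_t] = 2/3 * exp(-2 t) = 2*exp(-2*t)/3
  Var(X_t) = (8/5)^2 * (1 - exp(-2*2 t)) / (2 * 2) = 16/25 - 16*exp(-4*t)/25.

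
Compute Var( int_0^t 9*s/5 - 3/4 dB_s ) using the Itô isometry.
Var = 9*t*(48*t^2 - 60*t + 25)/400

The Itô integral of a deterministic integrand f(s) has mean 0 because each increment f(s) * (B_{s+ds} - B_s) has mean 0. By the Itô isometry:
  Var( int_0^t f(s) dB_s ) = E[ (int_0^t f(s) dB_s)^2 ] = int_0^t f(s)^2 ds.
Here f(s) = 9*s/5 - 3/4, so f(s)^2 = 9*(12*s - 5)^2/400. Integrate:
  int_0^t (9*(12*s - 5)^2/400) ds = 9*t*(48*t^2 - 60*t + 25)/400.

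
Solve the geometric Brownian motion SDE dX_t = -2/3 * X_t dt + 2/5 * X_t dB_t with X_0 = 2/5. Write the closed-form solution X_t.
X_t = 2/5 * exp((-56/75) * t + (2/5) * B_t)

For GBM dX = mu X dt + sigma X dB with X_0 = x_0, apply Itô to Y = log X: dY = (mu - sigma^2/2) dt + sigma dB, so Y_t = log(x_0) + (mu - sigma^2/2) t + sigma B_t and hence X_t = x_0 * exp((mu - sigma^2/2) t + sigma B_t).
With mu = -2/3, sigma = 2/5, x_0 = 2/5, this gives:
  X_t = 2/5 * exp((-56/75) * t + (2/5) * B_t).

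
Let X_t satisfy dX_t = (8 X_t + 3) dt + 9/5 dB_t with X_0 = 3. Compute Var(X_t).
Var(X_t) = 81*exp(16*t)/400 - 81/400

The variance V(t) = Var(X_t) satisfies V'(t) = 2 a V(t) + c^2 with V(0) = 0 (drift coefficient is linear in X, diffusion is constant). With a = 8, c = 9/5, the solution is
  V(t) = (c^2 / (2 a)) * (exp(2 a t) - 1)
       = ((9/5)^2 / (2*8)) * (exp(16 t) - 1)
       = 81*exp(16*t)/400 - 81/400.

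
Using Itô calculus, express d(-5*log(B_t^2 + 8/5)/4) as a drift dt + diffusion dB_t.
d(-5*log(B_t^2 + 8/5)/4) = (25*(5*B_t^2 - 8)/(4*(5*B_t^2 + 8)^2)) dt + (-25*B_t/(10*B_t^2 + 16)) dB_t

Itô's formula for f(B_t) gives d f(B_t) = f'(B_t) dB_t + (1/2) f''(B_t) dt. Compute derivatives of f(x) = -5*log(x^2 + 8/5)/4:
  f'(x)  = -25*x/(10*x^2 + 16)
  f''(x) = 25*(5*x^2 - 8)/(2*(5*x^2 + 8)^2)
Substitute x = B_t and multiply the f'' term by 1/2:
  drift     = (1/2) * (25*(5*x^2 - 8)/(2*(5*x^2 + 8)^2)) evaluated at B_t = 25*(5*B_t^2 - 8)/(4*(5*B_t^2 + 8)^2)
  diffusion = (-25*x/(10*x^2 + 16)) evaluated at B_t = -25*B_t/(10*B_t^2 + 16)
Therefore d(-5*log(B_t^2 + 8/5)/4) = (25*(5*B_t^2 - 8)/(4*(5*B_t^2 + 8)^2)) dt + (-25*B_t/(10*B_t^2 + 16)) dB_t.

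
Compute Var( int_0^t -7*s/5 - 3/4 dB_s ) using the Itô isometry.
Var = t*(784*t^2 + 1260*t + 675)/1200

The Itô integral of a deterministic integrand f(s) has mean 0 because each increment f(s) * (B_{s+ds} - B_s) has mean 0. By the Itô isometry:
  Var( int_0^t f(s) dB_s ) = E[ (int_0^t f(s) dB_s)^2 ] = int_0^t f(s)^2 ds.
Here f(s) = -7*s/5 - 3/4, so f(s)^2 = (28*s + 15)^2/400. Integrate:
  int_0^t ((28*s + 15)^2/400) ds = t*(784*t^2 + 1260*t + 675)/1200.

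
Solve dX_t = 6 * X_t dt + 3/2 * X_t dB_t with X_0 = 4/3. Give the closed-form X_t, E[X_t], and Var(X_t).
X_t = 4/3 * exp((39/8) t + (3/2) B_t); E[X_t] = 4*exp(6*t)/3; Var(X_t) = 16*(exp(9*t/4) - 1)*exp(12*t)/9

For GBM dX = mu X dt + sigma X dB with X_0 = x_0, apply Itô to Y = log X: dY = (mu - sigma^2/2) dt + sigma dB, so Y_t = log(x_0) + (mu - sigma^2/2) t + sigma B_t and hence X_t = x_0 * exp((mu - sigma^2/2) t + sigma B_t).
With mu = 6, sigma = 3/2, x_0 = 4/3, this gives:
  X_t = 4/3 * exp((39/8) * t + (3/2) * B_t).
Since sigma*B_t ~ Normal(0, sigma^2 t), E[exp(sigma*B_t)] = exp(sigma^2 t / 2); so E[X_t] = x_0 * exp((mu - sigma^2/2) t) * exp(sigma^2 t / 2) = x_0 * exp(mu t) = 4*exp(6*t)/3.
Var(X_t) = E[X_t^2] - (E[X_t])^2 = x_0^2 * exp(2 mu t) * (exp(sigma^2 t) - 1) = 16*(exp(9*t/4) - 1)*exp(12*t)/9.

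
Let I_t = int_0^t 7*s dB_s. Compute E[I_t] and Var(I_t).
E[I_t] = 0; Var(I_t) = 49*t^3/3

The Itô integral of a deterministic integrand f(s) has mean 0 because each increment f(s) * (B_{s+ds} - B_s) has mean 0. By the Itô isometry:
  Var( int_0^t f(s) dB_s ) = E[ (int_0^t f(s) dB_s)^2 ] = int_0^t f(s)^2 ds.
Here f(s) = 7*s, so f(s)^2 = 49*s^2. Integrate:
  int_0^t (49*s^2) ds = 49*t^3/3.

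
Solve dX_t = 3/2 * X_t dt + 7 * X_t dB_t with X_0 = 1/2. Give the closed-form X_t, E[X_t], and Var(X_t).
X_t = 1/2 * exp((-23) t + (7) B_t); E[X_t] = exp(3*t/2)/2; Var(X_t) = (exp(49*t) - 1)*exp(3*t)/4

For GBM dX = mu X dt + sigma X dB with X_0 = x_0, apply Itô to Y = log X: dY = (mu - sigma^2/2) dt + sigma dB, so Y_t = log(x_0) + (mu - sigma^2/2) t + sigma B_t and hence X_t = x_0 * exp((mu - sigma^2/2) t + sigma B_t).
With mu = 3/2, sigma = 7, x_0 = 1/2, this gives:
  X_t = 1/2 * exp((-23) * t + (7) * B_t).
Since sigma*B_t ~ Normal(0, sigma^2 t), E[exp(sigma*B_t)] = exp(sigma^2 t / 2); so E[X_t] = x_0 * exp((mu - sigma^2/2) t) * exp(sigma^2 t / 2) = x_0 * exp(mu t) = exp(3*t/2)/2.
Var(X_t) = E[X_t^2] - (E[X_t])^2 = x_0^2 * exp(2 mu t) * (exp(sigma^2 t) - 1) = (exp(49*t) - 1)*exp(3*t)/4.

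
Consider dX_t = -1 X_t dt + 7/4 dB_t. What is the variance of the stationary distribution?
lim Var(X_t) = 49/32

The OU SDE dX = -theta X dt + sigma dB admits the integrating factor exp(theta t): d(exp(theta t) X_t) = sigma exp(theta t) dB_t. Integrating from 0 to t gives X_t = x_0 * exp(-theta t) + sigma * int_0^t exp(-theta (t-s)) dB_s for any initial x_0. The Itô integral has variance (by the Itô isometry) sigma^2 * int_0^t exp(-2 theta (t - s)) ds = sigma^2 * (1 - exp(-2 theta t)) / (2 theta), independent of x_0.
With theta = 1, sigma = 7/4:
  Var(X_t) = (7/4)^2 * (1 - exp(-2*1 t)) / (2 * 1) = 49/32 - 49*exp(-2*t)/32.
As t -> infinity, exp(-2*1 t) -> 0, so the stationary variance is sigma^2 / (2 theta) = 49/32.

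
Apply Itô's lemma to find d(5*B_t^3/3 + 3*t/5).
d(5*B_t^3/3 + 3*t/5) = (5*B_t + 3/5) dt + (5*B_t^2) dB_t

Itô's formula for f(t, x): d f(t, B_t) = (f_t + (1/2) f_xx) dt + f_x dB_t. Compute partials of f(t, x) = 3*t/5 + 5*x^3/3:
  f_t(t,x)  = 3/5
  f_x(t,x)  = 5*x^2
  f_xx(t,x) = 10*x
Assemble drift = f_t + (1/2) f_xx = 5*x + 3/5 and diffusion = f_x = 5*x^2. Substituting x = B_t:
  d(5*B_t^3/3 + 3*t/5) = (5*B_t + 3/5) dt + (5*B_t^2) dB_t.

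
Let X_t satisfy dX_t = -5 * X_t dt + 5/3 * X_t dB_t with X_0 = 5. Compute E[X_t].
E[X_t] = 5*exp(-5*t)

For GBM dX = mu X dt + sigma X dB with X_0 = x_0, apply Itô to Y = log X: dY = (mu - sigma^2/2) dt + sigma dB, so Y_t = log(x_0) + (mu - sigma^2/2) t + sigma B_t and hence X_t = x_0 * exp((mu - sigma^2/2) t + sigma B_t).
With mu = -5, sigma = 5/3, x_0 = 5, this gives:
  X_t = 5 * exp((-115/18) * t + (5/3) * B_t).
Since sigma*B_t ~ Normal(0, sigma^2 t), E[exp(sigma*B_t)] = exp(sigma^2 t / 2); so E[X_t] = x_0 * exp((mu - sigma^2/2) t) * exp(sigma^2 t / 2) = x_0 * exp(mu t) = 5*exp(-5*t).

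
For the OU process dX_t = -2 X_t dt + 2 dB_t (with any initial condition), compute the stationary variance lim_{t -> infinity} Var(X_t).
lim Var(X_t) = 1

The OU SDE dX = -theta X dt + sigma dB admits the integrating factor exp(theta t): d(exp(theta t) X_t) = sigma exp(theta t) dB_t. Integrating from 0 to t gives X_t = x_0 * exp(-theta t) + sigma * int_0^t exp(-theta (t-s)) dB_s for any initial x_0. The Itô integral has variance (by the Itô isometry) sigma^2 * int_0^t exp(-2 theta (t - s)) ds = sigma^2 * (1 - exp(-2 theta t)) / (2 theta), independent of x_0.
With theta = 2, sigma = 2:
  Var(X_t) = (2)^2 * (1 - exp(-2*2 t)) / (2 * 2) = 1 - exp(-4*t).
As t -> infinity, exp(-2*2 t) -> 0, so the stationary variance is sigma^2 / (2 theta) = 1.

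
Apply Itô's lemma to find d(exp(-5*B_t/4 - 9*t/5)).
d(exp(-5*B_t/4 - 9*t/5)) = (-163*exp(-5*B_t/4 - 9*t/5)/160) dt + (-5*exp(-5*B_t/4 - 9*t/5)/4) dB_t

Itô's formula for f(t, x): d f(t, B_t) = (f_t + (1/2) f_xx) dt + f_x dB_t. Compute partials of f(t, x) = exp(-9*t/5 - 5*x/4):
  f_t(t,x)  = -9*exp(-9*t/5 - 5*x/4)/5
  f_x(t,x)  = -5*exp(-9*t/5 - 5*x/4)/4
  f_xx(t,x) = 25*exp(-9*t/5 - 5*x/4)/16
Assemble drift = f_t + (1/2) f_xx = -163*exp(-9*t/5 - 5*x/4)/160 and diffusion = f_x = -5*exp(-9*t/5 - 5*x/4)/4. Substituting x = B_t:
  d(exp(-5*B_t/4 - 9*t/5)) = (-163*exp(-5*B_t/4 - 9*t/5)/160) dt + (-5*exp(-5*B_t/4 - 9*t/5)/4) dB_t.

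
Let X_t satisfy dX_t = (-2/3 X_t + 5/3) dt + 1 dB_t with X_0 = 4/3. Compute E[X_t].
E[X_t] = 5/2 - 7*exp(-2*t/3)/6

Taking expectations and using E[dB_t] = 0, the mean m(t) = E[X_t] satisfies the ODE m'(t) = a m(t) + b with m(0) = x_0. With a = -2/3, b = 5/3, x_0 = 4/3, the solution is
  m(t) = x_0 * exp(a t) + (b/a) * (exp(a t) - 1)
       = (4/3) * exp((-2/3) t) + ((5/3)/(-2/3)) * (exp((-2/3) t) - 1)
       = 5/2 - 7*exp(-2*t/3)/6.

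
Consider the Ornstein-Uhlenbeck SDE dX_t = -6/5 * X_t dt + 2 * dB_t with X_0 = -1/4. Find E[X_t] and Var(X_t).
E[X_t] = -exp(-6*t/5)/4; Var(X_t) = 5/3 - 5*exp(-12*t/5)/3

The OU SDE dX = -theta X dt + sigma dB admits the integrating factor exp(theta t): d(exp(theta t) X_t) = sigma exp(theta t) dB_t. Integrating from 0 to t:
  X_t = x_0 * exp(-theta t) + sigma * int_0^t exp(-theta (t-s)) dB_s.
The Itô integral has mean 0 and (by the Itô isometry) variance sigma^2 * int_0^t exp(-2 theta (t - s)) ds = sigma^2 * (1 - exp(-2 theta t)) / (2 theta).
With theta = 6/5, sigma = 2, x_0 = -1/4:
  E[X_t] = -1/4 * exp(-6/5 t) = -exp(-6*t/5)/4
  Var(X_t) = (2)^2 * (1 - exp(-2*6/5 t)) / (2 * 6/5) = 5/3 - 5*exp(-12*t/5)/3.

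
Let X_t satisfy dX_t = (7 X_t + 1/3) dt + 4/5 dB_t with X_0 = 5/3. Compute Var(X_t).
Var(X_t) = 8*exp(14*t)/175 - 8/175

The variance V(t) = Var(X_t) satisfies V'(t) = 2 a V(t) + c^2 with V(0) = 0 (drift coefficient is linear in X, diffusion is constant). With a = 7, c = 4/5, the solution is
  V(t) = (c^2 / (2 a)) * (exp(2 a t) - 1)
       = ((4/5)^2 / (2*7)) * (exp(14 t) - 1)
       = 8*exp(14*t)/175 - 8/175.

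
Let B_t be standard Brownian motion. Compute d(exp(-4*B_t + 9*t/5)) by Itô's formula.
d(exp(-4*B_t + 9*t/5)) = (49*exp(-4*B_t + 9*t/5)/5) dt + (-4*exp(-4*B_t + 9*t/5)) dB_t

Itô's formula for f(t, x): d f(t, B_t) = (f_t + (1/2) f_xx) dt + f_x dB_t. Compute partials of f(t, x) = exp(9*t/5 - 4*x):
  f_t(t,x)  = 9*exp(9*t/5 - 4*x)/5
  f_x(t,x)  = -4*exp(9*t/5 - 4*x)
  f_xx(t,x) = 16*exp(9*t/5 - 4*x)
Assemble drift = f_t + (1/2) f_xx = 49*exp(9*t/5 - 4*x)/5 and diffusion = f_x = -4*exp(9*t/5 - 4*x). Substituting x = B_t:
  d(exp(-4*B_t + 9*t/5)) = (49*exp(-4*B_t + 9*t/5)/5) dt + (-4*exp(-4*B_t + 9*t/5)) dB_t.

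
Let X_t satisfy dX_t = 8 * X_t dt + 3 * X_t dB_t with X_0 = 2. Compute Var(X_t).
Var(X_t) = 4*(exp(9*t) - 1)*exp(16*t)

For GBM dX = mu X dt + sigma X dB with X_0 = x_0, apply Itô to Y = log X: dY = (mu - sigma^2/2) dt + sigma dB, so Y_t = log(x_0) + (mu - sigma^2/2) t + sigma B_t and hence X_t = x_0 * exp((mu - sigma^2/2) t + sigma B_t).
With mu = 8, sigma = 3, x_0 = 2, this gives:
  X_t = 2 * exp((7/2) * t + (3) * B_t).
Since sigma*B_t ~ Normal(0, sigma^2 t), E[exp(sigma*B_t)] = exp(sigma^2 t / 2); so E[X_t] = x_0 * exp((mu - sigma^2/2) t) * exp(sigma^2 t / 2) = x_0 * exp(mu t) = 2*exp(8*t).
Var(X_t) = E[X_t^2] - (E[X_t])^2 = x_0^2 * exp(2 mu t) * (exp(sigma^2 t) - 1) = 4*(exp(9*t) - 1)*exp(16*t).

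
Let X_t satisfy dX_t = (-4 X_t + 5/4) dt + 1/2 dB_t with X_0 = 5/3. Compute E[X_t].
E[X_t] = 5/16 + 65*exp(-4*t)/48

Taking expectations and using E[dB_t] = 0, the mean m(t) = E[X_t] satisfies the ODE m'(t) = a m(t) + b with m(0) = x_0. With a = -4, b = 5/4, x_0 = 5/3, the solution is
  m(t) = x_0 * exp(a t) + (b/a) * (exp(a t) - 1)
       = (5/3) * exp((-4) t) + ((5/4)/(-4)) * (exp((-4) t) - 1)
       = 5/16 + 65*exp(-4*t)/48.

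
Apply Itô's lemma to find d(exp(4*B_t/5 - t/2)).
d(exp(4*B_t/5 - t/2)) = (-9*exp(4*B_t/5 - t/2)/50) dt + (4*exp(4*B_t/5 - t/2)/5) dB_t

Itô's formula for f(t, x): d f(t, B_t) = (f_t + (1/2) f_xx) dt + f_x dB_t. Compute partials of f(t, x) = exp(-t/2 + 4*x/5):
  f_t(t,x)  = -exp(-t/2 + 4*x/5)/2
  f_x(t,x)  = 4*exp(-t/2 + 4*x/5)/5
  f_xx(t,x) = 16*exp(-t/2 + 4*x/5)/25
Assemble drift = f_t + (1/2) f_xx = -9*exp(-t/2 + 4*x/5)/50 and diffusion = f_x = 4*exp(-t/2 + 4*x/5)/5. Substituting x = B_t:
  d(exp(4*B_t/5 - t/2)) = (-9*exp(4*B_t/5 - t/2)/50) dt + (4*exp(4*B_t/5 - t/2)/5) dB_t.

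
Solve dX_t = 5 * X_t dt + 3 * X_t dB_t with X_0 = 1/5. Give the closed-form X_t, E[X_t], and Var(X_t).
X_t = 1/5 * exp((1/2) t + (3) B_t); E[X_t] = exp(5*t)/5; Var(X_t) = (exp(9*t) - 1)*exp(10*t)/25

For GBM dX = mu X dt + sigma X dB with X_0 = x_0, apply Itô to Y = log X: dY = (mu - sigma^2/2) dt + sigma dB, so Y_t = log(x_0) + (mu - sigma^2/2) t + sigma B_t and hence X_t = x_0 * exp((mu - sigma^2/2) t + sigma B_t).
With mu = 5, sigma = 3, x_0 = 1/5, this gives:
  X_t = 1/5 * exp((1/2) * t + (3) * B_t).
Since sigma*B_t ~ Normal(0, sigma^2 t), E[exp(sigma*B_t)] = exp(sigma^2 t / 2); so E[X_t] = x_0 * exp((mu - sigma^2/2) t) * exp(sigma^2 t / 2) = x_0 * exp(mu t) = exp(5*t)/5.
Var(X_t) = E[X_t^2] - (E[X_t])^2 = x_0^2 * exp(2 mu t) * (exp(sigma^2 t) - 1) = (exp(9*t) - 1)*exp(10*t)/25.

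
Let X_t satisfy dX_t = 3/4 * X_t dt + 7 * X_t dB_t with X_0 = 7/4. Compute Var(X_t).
Var(X_t) = 49*(exp(49*t) - 1)*exp(3*t/2)/16

For GBM dX = mu X dt + sigma X dB with X_0 = x_0, apply Itô to Y = log X: dY = (mu - sigma^2/2) dt + sigma dB, so Y_t = log(x_0) + (mu - sigma^2/2) t + sigma B_t and hence X_t = x_0 * exp((mu - sigma^2/2) t + sigma B_t).
With mu = 3/4, sigma = 7, x_0 = 7/4, this gives:
  X_t = 7/4 * exp((-95/4) * t + (7) * B_t).
Since sigma*B_t ~ Normal(0, sigma^2 t), E[exp(sigma*B_t)] = exp(sigma^2 t / 2); so E[X_t] = x_0 * exp((mu - sigma^2/2) t) * exp(sigma^2 t / 2) = x_0 * exp(mu t) = 7*exp(3*t/4)/4.
Var(X_t) = E[X_t^2] - (E[X_t])^2 = x_0^2 * exp(2 mu t) * (exp(sigma^2 t) - 1) = 49*(exp(49*t) - 1)*exp(3*t/2)/16.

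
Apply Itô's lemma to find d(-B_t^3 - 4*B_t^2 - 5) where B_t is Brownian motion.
d(-B_t^3 - 4*B_t^2 - 5) = (-3*B_t - 4) dt + (B_t*(-3*B_t - 8)) dB_t

Itô's formula for f(B_t) gives d f(B_t) = f'(B_t) dB_t + (1/2) f''(B_t) dt. Compute derivatives of f(x) = -x^3 - 4*x^2 - 5:
  f'(x)  = x*(-3*x - 8)
  f''(x) = -6*x - 8
Substitute x = B_t and multiply the f'' term by 1/2:
  drift     = (1/2) * (-6*x - 8) evaluated at B_t = -3*B_t - 4
  diffusion = (x*(-3*x - 8)) evaluated at B_t = B_t*(-3*B_t - 8)
Therefore d(-B_t^3 - 4*B_t^2 - 5) = (-3*B_t - 4) dt + (B_t*(-3*B_t - 8)) dB_t.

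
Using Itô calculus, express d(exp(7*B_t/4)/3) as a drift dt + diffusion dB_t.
d(exp(7*B_t/4)/3) = (49*exp(7*B_t/4)/96) dt + (7*exp(7*B_t/4)/12) dB_t

Itô's formula for f(B_t) gives d f(B_t) = f'(B_t) dB_t + (1/2) f''(B_t) dt. Compute derivatives of f(x) = exp(7*x/4)/3:
  f'(x)  = 7*exp(7*x/4)/12
  f''(x) = 49*exp(7*x/4)/48
Substitute x = B_t and multiply the f'' term by 1/2:
  drift     = (1/2) * (49*exp(7*x/4)/48) evaluated at B_t = 49*exp(7*B_t/4)/96
  diffusion = (7*exp(7*x/4)/12) evaluated at B_t = 7*exp(7*B_t/4)/12
Therefore d(exp(7*B_t/4)/3) = (49*exp(7*B_t/4)/96) dt + (7*exp(7*B_t/4)/12) dB_t.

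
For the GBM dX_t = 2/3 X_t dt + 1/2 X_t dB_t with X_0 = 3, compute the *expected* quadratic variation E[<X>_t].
E[<X>_t] = 27*exp(19*t/12)/19 - 27/19

<X>_t = int_0^t ((1/2) * X_s)^2 ds. Taking expectation inside the integral: E[<X>_t] = (1/2)^2 * int_0^t E[X_s^2] ds. For GBM, E[X_s^2] = x_0^2 * exp((2 mu + sigma^2) s). Integrating:
  E[<X>_t] = (1/2)^2 * 3^2 * (exp((2*(2/3) + (1/2)^2) t) - 1) / (2*(2/3) + (1/2)^2)
           = (1/2)^2 * 3^2 * (exp((19/12) t) - 1) / (19/12) = 27*exp(19*t/12)/19 - 27/19.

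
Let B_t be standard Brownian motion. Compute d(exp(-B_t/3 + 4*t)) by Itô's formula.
d(exp(-B_t/3 + 4*t)) = (73*exp(-B_t/3 + 4*t)/18) dt + (-exp(-B_t/3 + 4*t)/3) dB_t

Itô's formula for f(t, x): d f(t, B_t) = (f_t + (1/2) f_xx) dt + f_x dB_t. Compute partials of f(t, x) = exp(4*t - x/3):
  f_t(t,x)  = 4*exp(4*t - x/3)
  f_x(t,x)  = -exp(4*t - x/3)/3
  f_xx(t,x) = exp(4*t - x/3)/9
Assemble drift = f_t + (1/2) f_xx = 73*exp(4*t - x/3)/18 and diffusion = f_x = -exp(4*t - x/3)/3. Substituting x = B_t:
  d(exp(-B_t/3 + 4*t)) = (73*exp(-B_t/3 + 4*t)/18) dt + (-exp(-B_t/3 + 4*t)/3) dB_t.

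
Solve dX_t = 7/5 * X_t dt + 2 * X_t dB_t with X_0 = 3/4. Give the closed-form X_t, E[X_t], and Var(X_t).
X_t = 3/4 * exp((-3/5) t + (2) B_t); E[X_t] = 3*exp(7*t/5)/4; Var(X_t) = 9*(exp(4*t) - 1)*exp(14*t/5)/16

For GBM dX = mu X dt + sigma X dB with X_0 = x_0, apply Itô to Y = log X: dY = (mu - sigma^2/2) dt + sigma dB, so Y_t = log(x_0) + (mu - sigma^2/2) t + sigma B_t and hence X_t = x_0 * exp((mu - sigma^2/2) t + sigma B_t).
With mu = 7/5, sigma = 2, x_0 = 3/4, this gives:
  X_t = 3/4 * exp((-3/5) * t + (2) * B_t).
Since sigma*B_t ~ Normal(0, sigma^2 t), E[exp(sigma*B_t)] = exp(sigma^2 t / 2); so E[X_t] = x_0 * exp((mu - sigma^2/2) t) * exp(sigma^2 t / 2) = x_0 * exp(mu t) = 3*exp(7*t/5)/4.
Var(X_t) = E[X_t^2] - (E[X_t])^2 = x_0^2 * exp(2 mu t) * (exp(sigma^2 t) - 1) = 9*(exp(4*t) - 1)*exp(14*t/5)/16.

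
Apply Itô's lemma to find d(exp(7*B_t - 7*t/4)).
d(exp(7*B_t - 7*t/4)) = (91*exp(7*B_t - 7*t/4)/4) dt + (7*exp(7*B_t - 7*t/4)) dB_t

Itô's formula for f(t, x): d f(t, B_t) = (f_t + (1/2) f_xx) dt + f_x dB_t. Compute partials of f(t, x) = exp(-7*t/4 + 7*x):
  f_t(t,x)  = -7*exp(-7*t/4 + 7*x)/4
  f_x(t,x)  = 7*exp(-7*t/4 + 7*x)
  f_xx(t,x) = 49*exp(-7*t/4 + 7*x)
Assemble drift = f_t + (1/2) f_xx = 91*exp(-7*t/4 + 7*x)/4 and diffusion = f_x = 7*exp(-7*t/4 + 7*x). Substituting x = B_t:
  d(exp(7*B_t - 7*t/4)) = (91*exp(7*B_t - 7*t/4)/4) dt + (7*exp(7*B_t - 7*t/4)) dB_t.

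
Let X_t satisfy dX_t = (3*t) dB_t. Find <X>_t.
<X>_t = 3*t^3

For an Itô process dX_t = a(t) dt + b(t) dB_t, the quadratic variation is <X>_t = int_0^t b(s)^2 ds (the drift term does not contribute). Here b(s) = 3*s, so
  b(s)^2 = 9*s^2.
Integrating from 0 to t:
  <X>_t = int_0^t (9*s^2) ds = 3*t^3.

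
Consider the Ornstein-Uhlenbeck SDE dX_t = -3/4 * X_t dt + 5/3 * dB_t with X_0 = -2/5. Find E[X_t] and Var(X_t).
E[X_t] = -2*exp(-3*t/4)/5; Var(X_t) = 50/27 - 50*exp(-3*t/2)/27

The OU SDE dX = -theta X dt + sigma dB admits the integrating factor exp(theta t): d(exp(theta t) X_t) = sigma exp(theta t) dB_t. Integrating from 0 to t:
  X_t = x_0 * exp(-theta t) + sigma * int_0^t exp(-theta (t-s)) dB_s.
The Itô integral has mean 0 and (by the Itô isometry) variance sigma^2 * int_0^t exp(-2 theta (t - s)) ds = sigma^2 * (1 - exp(-2 theta t)) / (2 theta).
With theta = 3/4, sigma = 5/3, x_0 = -2/5:
  E[X_t] = -2/5 * exp(-3/4 t) = -2*exp(-3*t/4)/5
  Var(X_t) = (5/3)^2 * (1 - exp(-2*3/4 t)) / (2 * 3/4) = 50/27 - 50*exp(-3*t/2)/27.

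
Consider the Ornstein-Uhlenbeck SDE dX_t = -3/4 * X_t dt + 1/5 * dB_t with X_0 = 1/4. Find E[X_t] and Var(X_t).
E[X_t] = exp(-3*t/4)/4; Var(X_t) = 2/75 - 2*exp(-3*t/2)/75

The OU SDE dX = -theta X dt + sigma dB admits the integrating factor exp(theta t): d(exp(theta t) X_t) = sigma exp(theta t) dB_t. Integrating from 0 to t:
  X_t = x_0 * exp(-theta t) + sigma * int_0^t exp(-theta (t-s)) dB_s.
The Itô integral has mean 0 and (by the Itô isometry) variance sigma^2 * int_0^t exp(-2 theta (t - s)) ds = sigma^2 * (1 - exp(-2 theta t)) / (2 theta).
With theta = 3/4, sigma = 1/5, x_0 = 1/4:
  E[X_t] = 1/4 * exp(-3/4 t) = exp(-3*t/4)/4
  Var(X_t) = (1/5)^2 * (1 - exp(-2*3/4 t)) / (2 * 3/4) = 2/75 - 2*exp(-3*t/2)/75.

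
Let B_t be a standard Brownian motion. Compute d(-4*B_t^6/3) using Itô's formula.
d(-4*B_t^6/3) = (-20*B_t^4) dt + (-8*B_t^5) dB_t

Itô's formula for f(B_t) gives d f(B_t) = f'(B_t) dB_t + (1/2) f''(B_t) dt. Compute derivatives of f(x) = -4*x^6/3:
  f'(x)  = -8*x^5
  f''(x) = -40*x^4
Substitute x = B_t and multiply the f'' term by 1/2:
  drift     = (1/2) * (-40*x^4) evaluated at B_t = -20*B_t^4
  diffusion = (-8*x^5) evaluated at B_t = -8*B_t^5
Therefore d(-4*B_t^6/3) = (-20*B_t^4) dt + (-8*B_t^5) dB_t.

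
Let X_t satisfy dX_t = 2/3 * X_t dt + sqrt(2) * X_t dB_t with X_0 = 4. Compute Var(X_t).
Var(X_t) = 16*(exp(2*t) - 1)*exp(4*t/3)

For GBM dX = mu X dt + sigma X dB with X_0 = x_0, apply Itô to Y = log X: dY = (mu - sigma^2/2) dt + sigma dB, so Y_t = log(x_0) + (mu - sigma^2/2) t + sigma B_t and hence X_t = x_0 * exp((mu - sigma^2/2) t + sigma B_t).
With mu = 2/3, sigma = sqrt(2), x_0 = 4, this gives:
  X_t = 4 * exp((-1/3) * t + (sqrt(2)) * B_t).
Since sigma*B_t ~ Normal(0, sigma^2 t), E[exp(sigma*B_t)] = exp(sigma^2 t / 2); so E[X_t] = x_0 * exp((mu - sigma^2/2) t) * exp(sigma^2 t / 2) = x_0 * exp(mu t) = 4*exp(2*t/3).
Var(X_t) = E[X_t^2] - (E[X_t])^2 = x_0^2 * exp(2 mu t) * (exp(sigma^2 t) - 1) = 16*(exp(2*t) - 1)*exp(4*t/3).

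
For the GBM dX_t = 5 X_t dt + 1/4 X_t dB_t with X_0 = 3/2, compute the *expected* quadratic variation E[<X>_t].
E[<X>_t] = 9*exp(161*t/16)/644 - 9/644

<X>_t = int_0^t ((1/4) * X_s)^2 ds. Taking expectation inside the integral: E[<X>_t] = (1/4)^2 * int_0^t E[X_s^2] ds. For GBM, E[X_s^2] = x_0^2 * exp((2 mu + sigma^2) s). Integrating:
  E[<X>_t] = (1/4)^2 * (3/2)^2 * (exp((2*5 + (1/4)^2) t) - 1) / (2*5 + (1/4)^2)
           = (1/4)^2 * (3/2)^2 * (exp((161/16) t) - 1) / (161/16) = 9*exp(161*t/16)/644 - 9/644.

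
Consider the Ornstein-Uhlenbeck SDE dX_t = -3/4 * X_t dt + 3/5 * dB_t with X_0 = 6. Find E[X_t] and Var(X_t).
E[X_t] = 6*exp(-3*t/4); Var(X_t) = 6/25 - 6*exp(-3*t/2)/25

The OU SDE dX = -theta X dt + sigma dB admits the integrating factor exp(theta t): d(exp(theta t) X_t) = sigma exp(theta t) dB_t. Integrating from 0 to t:
  X_t = x_0 * exp(-theta t) + sigma * int_0^t exp(-theta (t-s)) dB_s.
The Itô integral has mean 0 and (by the Itô isometry) variance sigma^2 * int_0^t exp(-2 theta (t - s)) ds = sigma^2 * (1 - exp(-2 theta t)) / (2 theta).
With theta = 3/4, sigma = 3/5, x_0 = 6:
  E[X_t] = 6 * exp(-3/4 t) = 6*exp(-3*t/4)
  Var(X_t) = (3/5)^2 * (1 - exp(-2*3/4 t)) / (2 * 3/4) = 6/25 - 6*exp(-3*t/2)/25.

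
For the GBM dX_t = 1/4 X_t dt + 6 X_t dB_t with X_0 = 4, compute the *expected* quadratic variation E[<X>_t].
E[<X>_t] = 1152*exp(73*t/2)/73 - 1152/73

<X>_t = int_0^t (6 * X_s)^2 ds. Taking expectation inside the integral: E[<X>_t] = 6^2 * int_0^t E[X_s^2] ds. For GBM, E[X_s^2] = x_0^2 * exp((2 mu + sigma^2) s). Integrating:
  E[<X>_t] = 6^2 * 4^2 * (exp((2*(1/4) + 6^2) t) - 1) / (2*(1/4) + 6^2)
           = 6^2 * 4^2 * (exp((73/2) t) - 1) / (73/2) = 1152*exp(73*t/2)/73 - 1152/73.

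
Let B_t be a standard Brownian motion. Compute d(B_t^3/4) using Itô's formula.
d(B_t^3/4) = (3*B_t/4) dt + (3*B_t^2/4) dB_t

Itô's formula for f(B_t) gives d f(B_t) = f'(B_t) dB_t + (1/2) f''(B_t) dt. Compute derivatives of f(x) = x^3/4:
  f'(x)  = 3*x^2/4
  f''(x) = 3*x/2
Substitute x = B_t and multiply the f'' term by 1/2:
  drift     = (1/2) * (3*x/2) evaluated at B_t = 3*B_t/4
  diffusion = (3*x^2/4) evaluated at B_t = 3*B_t^2/4
Therefore d(B_t^3/4) = (3*B_t/4) dt + (3*B_t^2/4) dB_t.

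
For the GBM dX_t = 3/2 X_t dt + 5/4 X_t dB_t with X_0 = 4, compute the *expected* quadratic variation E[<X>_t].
E[<X>_t] = 400*exp(73*t/16)/73 - 400/73

<X>_t = int_0^t ((5/4) * X_s)^2 ds. Taking expectation inside the integral: E[<X>_t] = (5/4)^2 * int_0^t E[X_s^2] ds. For GBM, E[X_s^2] = x_0^2 * exp((2 mu + sigma^2) s). Integrating:
  E[<X>_t] = (5/4)^2 * 4^2 * (exp((2*(3/2) + (5/4)^2) t) - 1) / (2*(3/2) + (5/4)^2)
           = (5/4)^2 * 4^2 * (exp((73/16) t) - 1) / (73/16) = 400*exp(73*t/16)/73 - 400/73.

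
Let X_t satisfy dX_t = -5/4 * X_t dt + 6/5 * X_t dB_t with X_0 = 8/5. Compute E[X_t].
E[X_t] = 8*exp(-5*t/4)/5

For GBM dX = mu X dt + sigma X dB with X_0 = x_0, apply Itô to Y = log X: dY = (mu - sigma^2/2) dt + sigma dB, so Y_t = log(x_0) + (mu - sigma^2/2) t + sigma B_t and hence X_t = x_0 * exp((mu - sigma^2/2) t + sigma B_t).
With mu = -5/4, sigma = 6/5, x_0 = 8/5, this gives:
  X_t = 8/5 * exp((-197/100) * t + (6/5) * B_t).
Since sigma*B_t ~ Normal(0, sigma^2 t), E[exp(sigma*B_t)] = exp(sigma^2 t / 2); so E[X_t] = x_0 * exp((mu - sigma^2/2) t) * exp(sigma^2 t / 2) = x_0 * exp(mu t) = 8*exp(-5*t/4)/5.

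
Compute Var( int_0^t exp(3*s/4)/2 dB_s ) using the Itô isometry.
Var = exp(3*t/2)/6 - 1/6

The Itô integral of a deterministic integrand f(s) has mean 0 because each increment f(s) * (B_{s+ds} - B_s) has mean 0. By the Itô isometry:
  Var( int_0^t f(s) dB_s ) = E[ (int_0^t f(s) dB_s)^2 ] = int_0^t f(s)^2 ds.
Here f(s) = exp(3*s/4)/2, so f(s)^2 = exp(3*s/2)/4. Integrate:
  int_0^t (exp(3*s/2)/4) ds = exp(3*t/2)/6 - 1/6.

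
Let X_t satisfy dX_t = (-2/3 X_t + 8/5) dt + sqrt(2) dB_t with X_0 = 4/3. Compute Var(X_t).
Var(X_t) = 3/2 - 3*exp(-4*t/3)/2

The variance V(t) = Var(X_t) satisfies V'(t) = 2 a V(t) + c^2 with V(0) = 0 (drift coefficient is linear in X, diffusion is constant). With a = -2/3, c = sqrt(2), the solution is
  V(t) = (c^2 / (2 a)) * (exp(2 a t) - 1)
       = (sqrt(2)^2 / (2*(-2/3))) * (exp((-4/3) t) - 1)
       = 3/2 - 3*exp(-4*t/3)/2.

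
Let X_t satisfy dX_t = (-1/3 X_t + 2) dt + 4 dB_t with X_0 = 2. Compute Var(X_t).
Var(X_t) = 24 - 24*exp(-2*t/3)

The variance V(t) = Var(X_t) satisfies V'(t) = 2 a V(t) + c^2 with V(0) = 0 (drift coefficient is linear in X, diffusion is constant). With a = -1/3, c = 4, the solution is
  V(t) = (c^2 / (2 a)) * (exp(2 a t) - 1)
       = (4^2 / (2*(-1/3))) * (exp((-2/3) t) - 1)
       = 24 - 24*exp(-2*t/3).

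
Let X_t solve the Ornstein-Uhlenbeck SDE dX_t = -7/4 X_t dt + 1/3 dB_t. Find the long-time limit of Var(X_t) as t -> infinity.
lim Var(X_t) = 2/63

The OU SDE dX = -theta X dt + sigma dB admits the integrating factor exp(theta t): d(exp(theta t) X_t) = sigma exp(theta t) dB_t. Integrating from 0 to t gives X_t = x_0 * exp(-theta t) + sigma * int_0^t exp(-theta (t-s)) dB_s for any initial x_0. The Itô integral has variance (by the Itô isometry) sigma^2 * int_0^t exp(-2 theta (t - s)) ds = sigma^2 * (1 - exp(-2 theta t)) / (2 theta), independent of x_0.
With theta = 7/4, sigma = 1/3:
  Var(X_t) = (1/3)^2 * (1 - exp(-2*7/4 t)) / (2 * 7/4) = 2/63 - 2*exp(-7*t/2)/63.
As t -> infinity, exp(-2*7/4 t) -> 0, so the stationary variance is sigma^2 / (2 theta) = 2/63.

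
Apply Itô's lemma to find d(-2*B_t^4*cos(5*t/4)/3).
d(-2*B_t^4*cos(5*t/4)/3) = (B_t^2*(5*B_t^2*sin(5*t/4) - 24*cos(5*t/4))/6) dt + (-8*B_t^3*cos(5*t/4)/3) dB_t

Itô's formula for f(t, x): d f(t, B_t) = (f_t + (1/2) f_xx) dt + f_x dB_t. Compute partials of f(t, x) = -2*x^4*cos(5*t/4)/3:
  f_t(t,x)  = 5*x^4*sin(5*t/4)/6
  f_x(t,x)  = -8*x^3*cos(5*t/4)/3
  f_xx(t,x) = -8*x^2*cos(5*t/4)
Assemble drift = f_t + (1/2) f_xx = x^2*(5*x^2*sin(5*t/4) - 24*cos(5*t/4))/6 and diffusion = f_x = -8*x^3*cos(5*t/4)/3. Substituting x = B_t:
  d(-2*B_t^4*cos(5*t/4)/3) = (B_t^2*(5*B_t^2*sin(5*t/4) - 24*cos(5*t/4))/6) dt + (-8*B_t^3*cos(5*t/4)/3) dB_t.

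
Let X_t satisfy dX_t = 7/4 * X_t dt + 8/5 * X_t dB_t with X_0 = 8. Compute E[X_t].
E[X_t] = 8*exp(7*t/4)

For GBM dX = mu X dt + sigma X dB with X_0 = x_0, apply Itô to Y = log X: dY = (mu - sigma^2/2) dt + sigma dB, so Y_t = log(x_0) + (mu - sigma^2/2) t + sigma B_t and hence X_t = x_0 * exp((mu - sigma^2/2) t + sigma B_t).
With mu = 7/4, sigma = 8/5, x_0 = 8, this gives:
  X_t = 8 * exp((47/100) * t + (8/5) * B_t).
Since sigma*B_t ~ Normal(0, sigma^2 t), E[exp(sigma*B_t)] = exp(sigma^2 t / 2); so E[X_t] = x_0 * exp((mu - sigma^2/2) t) * exp(sigma^2 t / 2) = x_0 * exp(mu t) = 8*exp(7*t/4).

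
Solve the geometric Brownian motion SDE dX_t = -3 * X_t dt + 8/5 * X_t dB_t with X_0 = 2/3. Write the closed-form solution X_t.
X_t = 2/3 * exp((-107/25) * t + (8/5) * B_t)

For GBM dX = mu X dt + sigma X dB with X_0 = x_0, apply Itô to Y = log X: dY = (mu - sigma^2/2) dt + sigma dB, so Y_t = log(x_0) + (mu - sigma^2/2) t + sigma B_t and hence X_t = x_0 * exp((mu - sigma^2/2) t + sigma B_t).
With mu = -3, sigma = 8/5, x_0 = 2/3, this gives:
  X_t = 2/3 * exp((-107/25) * t + (8/5) * B_t).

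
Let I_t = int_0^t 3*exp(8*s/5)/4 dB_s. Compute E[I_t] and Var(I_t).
E[I_t] = 0; Var(I_t) = 45*exp(16*t/5)/256 - 45/256

The Itô integral of a deterministic integrand f(s) has mean 0 because each increment f(s) * (B_{s+ds} - B_s) has mean 0. By the Itô isometry:
  Var( int_0^t f(s) dB_s ) = E[ (int_0^t f(s) dB_s)^2 ] = int_0^t f(s)^2 ds.
Here f(s) = 3*exp(8*s/5)/4, so f(s)^2 = 9*exp(16*s/5)/16. Integrate:
  int_0^t (9*exp(16*s/5)/16) ds = 45*exp(16*t/5)/256 - 45/256.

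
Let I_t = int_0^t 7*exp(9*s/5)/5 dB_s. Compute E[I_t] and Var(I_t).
E[I_t] = 0; Var(I_t) = 49*exp(18*t/5)/90 - 49/90

The Itô integral of a deterministic integrand f(s) has mean 0 because each increment f(s) * (B_{s+ds} - B_s) has mean 0. By the Itô isometry:
  Var( int_0^t f(s) dB_s ) = E[ (int_0^t f(s) dB_s)^2 ] = int_0^t f(s)^2 ds.
Here f(s) = 7*exp(9*s/5)/5, so f(s)^2 = 49*exp(18*s/5)/25. Integrate:
  int_0^t (49*exp(18*s/5)/25) ds = 49*exp(18*t/5)/90 - 49/90.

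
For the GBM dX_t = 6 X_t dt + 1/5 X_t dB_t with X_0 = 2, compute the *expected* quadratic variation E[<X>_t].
E[<X>_t] = 4*exp(301*t/25)/301 - 4/301

<X>_t = int_0^t ((1/5) * X_s)^2 ds. Taking expectation inside the integral: E[<X>_t] = (1/5)^2 * int_0^t E[X_s^2] ds. For GBM, E[X_s^2] = x_0^2 * exp((2 mu + sigma^2) s). Integrating:
  E[<X>_t] = (1/5)^2 * 2^2 * (exp((2*6 + (1/5)^2) t) - 1) / (2*6 + (1/5)^2)
           = (1/5)^2 * 2^2 * (exp((301/25) t) - 1) / (301/25) = 4*exp(301*t/25)/301 - 4/301.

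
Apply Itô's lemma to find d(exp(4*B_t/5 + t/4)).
d(exp(4*B_t/5 + t/4)) = (57*exp(4*B_t/5 + t/4)/100) dt + (4*exp(4*B_t/5 + t/4)/5) dB_t

Itô's formula for f(t, x): d f(t, B_t) = (f_t + (1/2) f_xx) dt + f_x dB_t. Compute partials of f(t, x) = exp(t/4 + 4*x/5):
  f_t(t,x)  = exp(t/4 + 4*x/5)/4
  f_x(t,x)  = 4*exp(t/4 + 4*x/5)/5
  f_xx(t,x) = 16*exp(t/4 + 4*x/5)/25
Assemble drift = f_t + (1/2) f_xx = 57*exp(t/4 + 4*x/5)/100 and diffusion = f_x = 4*exp(t/4 + 4*x/5)/5. Substituting x = B_t:
  d(exp(4*B_t/5 + t/4)) = (57*exp(4*B_t/5 + t/4)/100) dt + (4*exp(4*B_t/5 + t/4)/5) dB_t.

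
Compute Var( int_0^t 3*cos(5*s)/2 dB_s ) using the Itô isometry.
Var = 9*t/8 + 9*sin(10*t)/80

The Itô integral of a deterministic integrand f(s) has mean 0 because each increment f(s) * (B_{s+ds} - B_s) has mean 0. By the Itô isometry:
  Var( int_0^t f(s) dB_s ) = E[ (int_0^t f(s) dB_s)^2 ] = int_0^t f(s)^2 ds.
Here f(s) = 3*cos(5*s)/2, so f(s)^2 = 9*cos(5*s)^2/4. Integrate:
  int_0^t (9*cos(5*s)^2/4) ds = 9*t/8 + 9*sin(10*t)/80.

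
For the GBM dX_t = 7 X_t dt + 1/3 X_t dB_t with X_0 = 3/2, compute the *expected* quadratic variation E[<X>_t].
E[<X>_t] = 9*exp(127*t/9)/508 - 9/508

<X>_t = int_0^t ((1/3) * X_s)^2 ds. Taking expectation inside the integral: E[<X>_t] = (1/3)^2 * int_0^t E[X_s^2] ds. For GBM, E[X_s^2] = x_0^2 * exp((2 mu + sigma^2) s). Integrating:
  E[<X>_t] = (1/3)^2 * (3/2)^2 * (exp((2*7 + (1/3)^2) t) - 1) / (2*7 + (1/3)^2)
           = (1/3)^2 * (3/2)^2 * (exp((127/9) t) - 1) / (127/9) = 9*exp(127*t/9)/508 - 9/508.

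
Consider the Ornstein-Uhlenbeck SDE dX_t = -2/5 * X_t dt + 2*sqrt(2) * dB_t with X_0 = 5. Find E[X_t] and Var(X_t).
E[X_t] = 5*exp(-2*t/5); Var(X_t) = 10 - 10*exp(-4*t/5)

The OU SDE dX = -theta X dt + sigma dB admits the integrating factor exp(theta t): d(exp(theta t) X_t) = sigma exp(theta t) dB_t. Integrating from 0 to t:
  X_t = x_0 * exp(-theta t) + sigma * int_0^t exp(-theta (t-s)) dB_s.
The Itô integral has mean 0 and (by the Itô isometry) variance sigma^2 * int_0^t exp(-2 theta (t - s)) ds = sigma^2 * (1 - exp(-2 theta t)) / (2 theta).
With theta = 2/5, sigma = 2*sqrt(2), x_0 = 5:
  E[X_t] = 5 * exp(-2/5 t) = 5*exp(-2*t/5)
  Var(X_t) = (2*sqrt(2))^2 * (1 - exp(-2*2/5 t)) / (2 * 2/5) = 10 - 10*exp(-4*t/5).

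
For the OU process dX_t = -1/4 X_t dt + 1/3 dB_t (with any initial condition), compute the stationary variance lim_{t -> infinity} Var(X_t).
lim Var(X_t) = 2/9

The OU SDE dX = -theta X dt + sigma dB admits the integrating factor exp(theta t): d(exp(theta t) X_t) = sigma exp(theta t) dB_t. Integrating from 0 to t gives X_t = x_0 * exp(-theta t) + sigma * int_0^t exp(-theta (t-s)) dB_s for any initial x_0. The Itô integral has variance (by the Itô isometry) sigma^2 * int_0^t exp(-2 theta (t - s)) ds = sigma^2 * (1 - exp(-2 theta t)) / (2 theta), independent of x_0.
With theta = 1/4, sigma = 1/3:
  Var(X_t) = (1/3)^2 * (1 - exp(-2*1/4 t)) / (2 * 1/4) = 2/9 - 2*exp(-t/2)/9.
As t -> infinity, exp(-2*1/4 t) -> 0, so the stationary variance is sigma^2 / (2 theta) = 2/9.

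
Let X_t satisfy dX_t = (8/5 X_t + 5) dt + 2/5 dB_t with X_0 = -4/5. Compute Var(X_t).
Var(X_t) = exp(16*t/5)/20 - 1/20

The variance V(t) = Var(X_t) satisfies V'(t) = 2 a V(t) + c^2 with V(0) = 0 (drift coefficient is linear in X, diffusion is constant). With a = 8/5, c = 2/5, the solution is
  V(t) = (c^2 / (2 a)) * (exp(2 a t) - 1)
       = ((2/5)^2 / (2*(8/5))) * (exp((16/5) t) - 1)
       = exp(16*t/5)/20 - 1/20.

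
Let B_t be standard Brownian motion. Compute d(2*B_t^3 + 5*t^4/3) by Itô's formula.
d(2*B_t^3 + 5*t^4/3) = (6*B_t + 20*t^3/3) dt + (6*B_t^2) dB_t

Itô's formula for f(t, x): d f(t, B_t) = (f_t + (1/2) f_xx) dt + f_x dB_t. Compute partials of f(t, x) = 5*t^4/3 + 2*x^3:
  f_t(t,x)  = 20*t^3/3
  f_x(t,x)  = 6*x^2
  f_xx(t,x) = 12*x
Assemble drift = f_t + (1/2) f_xx = 20*t^3/3 + 6*x and diffusion = f_x = 6*x^2. Substituting x = B_t:
  d(2*B_t^3 + 5*t^4/3) = (6*B_t + 20*t^3/3) dt + (6*B_t^2) dB_t.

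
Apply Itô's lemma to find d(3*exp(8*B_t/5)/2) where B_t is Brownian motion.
d(3*exp(8*B_t/5)/2) = (48*exp(8*B_t/5)/25) dt + (12*exp(8*B_t/5)/5) dB_t

Itô's formula for f(B_t) gives d f(B_t) = f'(B_t) dB_t + (1/2) f''(B_t) dt. Compute derivatives of f(x) = 3*exp(8*x/5)/2:
  f'(x)  = 12*exp(8*x/5)/5
  f''(x) = 96*exp(8*x/5)/25
Substitute x = B_t and multiply the f'' term by 1/2:
  drift     = (1/2) * (96*exp(8*x/5)/25) evaluated at B_t = 48*exp(8*B_t/5)/25
  diffusion = (12*exp(8*x/5)/5) evaluated at B_t = 12*exp(8*B_t/5)/5
Therefore d(3*exp(8*B_t/5)/2) = (48*exp(8*B_t/5)/25) dt + (12*exp(8*B_t/5)/5) dB_t.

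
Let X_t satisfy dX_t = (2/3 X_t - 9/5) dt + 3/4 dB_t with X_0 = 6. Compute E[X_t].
E[X_t] = 33*exp(2*t/3)/10 + 27/10

Taking expectations and using E[dB_t] = 0, the mean m(t) = E[X_t] satisfies the ODE m'(t) = a m(t) + b with m(0) = x_0. With a = 2/3, b = -9/5, x_0 = 6, the solution is
  m(t) = x_0 * exp(a t) + (b/a) * (exp(a t) - 1)
       = 6 * exp((2/3) t) + ((-9/5)/(2/3)) * (exp((2/3) t) - 1)
       = 33*exp(2*t/3)/10 + 27/10.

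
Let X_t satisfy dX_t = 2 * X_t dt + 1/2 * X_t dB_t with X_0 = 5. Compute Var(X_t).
Var(X_t) = 25*(exp(t/4) - 1)*exp(4*t)

For GBM dX = mu X dt + sigma X dB with X_0 = x_0, apply Itô to Y = log X: dY = (mu - sigma^2/2) dt + sigma dB, so Y_t = log(x_0) + (mu - sigma^2/2) t + sigma B_t and hence X_t = x_0 * exp((mu - sigma^2/2) t + sigma B_t).
With mu = 2, sigma = 1/2, x_0 = 5, this gives:
  X_t = 5 * exp((15/8) * t + (1/2) * B_t).
Since sigma*B_t ~ Normal(0, sigma^2 t), E[exp(sigma*B_t)] = exp(sigma^2 t / 2); so E[X_t] = x_0 * exp((mu - sigma^2/2) t) * exp(sigma^2 t / 2) = x_0 * exp(mu t) = 5*exp(2*t).
Var(X_t) = E[X_t^2] - (E[X_t])^2 = x_0^2 * exp(2 mu t) * (exp(sigma^2 t) - 1) = 25*(exp(t/4) - 1)*exp(4*t).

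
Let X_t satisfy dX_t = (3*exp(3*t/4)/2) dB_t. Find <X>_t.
<X>_t = 3*exp(3*t/2)/2 - 3/2

For an Itô process dX_t = a(t) dt + b(t) dB_t, the quadratic variation is <X>_t = int_0^t b(s)^2 ds (the drift term does not contribute). Here b(s) = 3*exp(3*s/4)/2, so
  b(s)^2 = 9*exp(3*s/2)/4.
Integrating from 0 to t:
  <X>_t = int_0^t (9*exp(3*s/2)/4) ds = 3*exp(3*t/2)/2 - 3/2.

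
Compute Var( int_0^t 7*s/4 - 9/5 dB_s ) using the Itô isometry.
Var = t*(1225*t^2 - 3780*t + 3888)/1200

The Itô integral of a deterministic integrand f(s) has mean 0 because each increment f(s) * (B_{s+ds} - B_s) has mean 0. By the Itô isometry:
  Var( int_0^t f(s) dB_s ) = E[ (int_0^t f(s) dB_s)^2 ] = int_0^t f(s)^2 ds.
Here f(s) = 7*s/4 - 9/5, so f(s)^2 = (35*s - 36)^2/400. Integrate:
  int_0^t ((35*s - 36)^2/400) ds = t*(1225*t^2 - 3780*t + 3888)/1200.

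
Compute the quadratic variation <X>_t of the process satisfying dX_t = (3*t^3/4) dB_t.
<X>_t = 9*t^7/112

For an Itô process dX_t = a(t) dt + b(t) dB_t, the quadratic variation is <X>_t = int_0^t b(s)^2 ds (the drift term does not contribute). Here b(s) = 3*s^3/4, so
  b(s)^2 = 9*s^6/16.
Integrating from 0 to t:
  <X>_t = int_0^t (9*s^6/16) ds = 9*t^7/112.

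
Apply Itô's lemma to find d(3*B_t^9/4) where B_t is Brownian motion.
d(3*B_t^9/4) = (27*B_t^7) dt + (27*B_t^8/4) dB_t

Itô's formula for f(B_t) gives d f(B_t) = f'(B_t) dB_t + (1/2) f''(B_t) dt. Compute derivatives of f(x) = 3*x^9/4:
  f'(x)  = 27*x^8/4
  f''(x) = 54*x^7
Substitute x = B_t and multiply the f'' term by 1/2:
  drift     = (1/2) * (54*x^7) evaluated at B_t = 27*B_t^7
  diffusion = (27*x^8/4) evaluated at B_t = 27*B_t^8/4
Therefore d(3*B_t^9/4) = (27*B_t^7) dt + (27*B_t^8/4) dB_t.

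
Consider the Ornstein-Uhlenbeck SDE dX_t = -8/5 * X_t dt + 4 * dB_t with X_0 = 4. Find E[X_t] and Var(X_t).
E[X_t] = 4*exp(-8*t/5); Var(X_t) = 5 - 5*exp(-16*t/5)

The OU SDE dX = -theta X dt + sigma dB admits the integrating factor exp(theta t): d(exp(theta t) X_t) = sigma exp(theta t) dB_t. Integrating from 0 to t:
  X_t = x_0 * exp(-theta t) + sigma * int_0^t exp(-theta (t-s)) dB_s.
The Itô integral has mean 0 and (by the Itô isometry) variance sigma^2 * int_0^t exp(-2 theta (t - s)) ds = sigma^2 * (1 - exp(-2 theta t)) / (2 theta).
With theta = 8/5, sigma = 4, x_0 = 4:
  E[X_t] = 4 * exp(-8/5 t) = 4*exp(-8*t/5)
  Var(X_t) = (4)^2 * (1 - exp(-2*8/5 t)) / (2 * 8/5) = 5 - 5*exp(-16*t/5).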